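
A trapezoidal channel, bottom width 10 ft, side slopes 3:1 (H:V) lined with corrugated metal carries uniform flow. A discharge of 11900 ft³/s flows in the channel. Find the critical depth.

At critical depth, Q² T / (g A³) = 1, i.e. A³/T = Q²/g = 11900²/32.2 = 4398000.
Try y = 16.7 ft: A³/T = 9175000 — too large.
Try y = 10.1 ft: A³/T = 955200 — too small.
Try y = 14.2 ft: A³/T = 4377000 — ≈ 4398000.

y_c = 14.2 ft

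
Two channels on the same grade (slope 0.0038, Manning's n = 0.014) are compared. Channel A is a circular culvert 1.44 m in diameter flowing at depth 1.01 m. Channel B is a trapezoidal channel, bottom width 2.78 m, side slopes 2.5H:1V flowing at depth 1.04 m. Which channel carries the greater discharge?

channel B

Channel A: For a circular section of diameter D = 1.44 m at depth y = 1.01 m, the central angle is θ = 2 arccos(1 − 2y/D) = 3.971 rad. Then A = (D²/8)(θ − sin θ) = 1.22 m² and P = Dθ/2 = 2.859 m. Hydraulic radius R = A/P = 1.22/2.859 = 0.4268 m. Q_A = (1/0.014)·1.22·0.4268^(2/3)·√0.0038 = 3.046 m³/s.
Channel B: With bottom width b = 2.78 m and side slope z = 2.5: A = (b + zy)y = (2.78 + 2.5×1.04)×1.04 = 5.595 m²; P = b + 2y√(1+z²) = 2.78 + 2×1.04×2.693 = 8.381 m. Hydraulic radius R = A/P = 5.595/8.381 = 0.6676 m. Q_B = (1/0.014)·5.595·0.6676^(2/3)·√0.0038 = 18.82 m³/s.
Q_A = 3.046 m³/s vs Q_B = 18.82 m³/s, so channel B carries more.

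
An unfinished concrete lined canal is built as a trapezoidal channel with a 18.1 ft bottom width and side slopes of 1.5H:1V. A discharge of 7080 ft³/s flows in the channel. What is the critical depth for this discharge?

y_c = 12.1 ft

At critical depth, Q² T / (g A³) = 1, i.e. A³/T = Q²/g = 7080²/32.2 = 1557000.
Trying y = 9.41 ft: A³/T = 601300 — short.
Trying y = 12.1 ft: A³/T = 1551000 — matches.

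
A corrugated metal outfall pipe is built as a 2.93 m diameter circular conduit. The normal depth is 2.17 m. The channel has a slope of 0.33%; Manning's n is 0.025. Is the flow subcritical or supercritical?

For a circular section of diameter D = 2.93 m at depth y = 2.17 m, the central angle is θ = 2 arccos(1 − 2y/D) = 4.146 rad. Then A = (D²/8)(θ − sin θ) = 5.354 m² and P = Dθ/2 = 6.073 m.
Hydraulic radius R = A/P = 5.354/6.073 = 0.8816 m.
V = (1/n) R^(2/3) √S = (1/0.025) × 0.8816^(2/3) × √0.0033 = 2.113 m/s. Hydraulic depth D_h = A/T = 5.354/2.568 = 2.085 m.
Froude number Fr = V/√(g·D_h) = 2.113/√(9.81×2.085) = 0.467, which is less than 1, so the flow is subcritical.

subcritical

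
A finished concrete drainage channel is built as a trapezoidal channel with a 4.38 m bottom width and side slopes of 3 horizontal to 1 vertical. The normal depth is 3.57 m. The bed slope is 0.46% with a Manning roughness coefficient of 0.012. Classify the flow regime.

With bottom width b = 4.38 m and side slope z = 3: A = (b + zy)y = (4.38 + 3×3.57)×3.57 = 53.87 m²; P = b + 2y√(1+z²) = 4.38 + 2×3.57×3.162 = 26.96 m.
Hydraulic radius R = A/P = 53.87/26.96 = 1.998 m.
V = (1/n) R^(2/3) √S = (1/0.012) × 1.998^(2/3) × √0.0046 = 8.967 m/s. Hydraulic depth D_h = A/T = 53.87/25.8 = 2.088 m.
Froude number Fr = V/√(g·D_h) = 8.967/√(9.81×2.088) = 1.98, which is greater than 1, so the flow is supercritical.

supercritical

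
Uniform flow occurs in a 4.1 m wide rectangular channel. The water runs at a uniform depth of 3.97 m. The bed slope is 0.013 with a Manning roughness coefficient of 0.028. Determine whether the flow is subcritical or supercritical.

Flow area A = b·y = 4.1 × 3.97 = 16.28 m². Wetted perimeter P = b + 2y = 4.1 + 2×3.97 = 12.04 m.
Hydraulic radius R = A/P = 16.28/12.04 = 1.352 m.
V = (1/n) R^(2/3) √S = (1/0.028) × 1.352^(2/3) × √0.013 = 4.979 m/s. Hydraulic depth D_h = A/T = 16.28/4.1 = 3.97 m.
Froude number Fr = V/√(g·D_h) = 4.979/√(9.81×3.97) = 0.798, which is less than 1, so the flow is subcritical.

subcritical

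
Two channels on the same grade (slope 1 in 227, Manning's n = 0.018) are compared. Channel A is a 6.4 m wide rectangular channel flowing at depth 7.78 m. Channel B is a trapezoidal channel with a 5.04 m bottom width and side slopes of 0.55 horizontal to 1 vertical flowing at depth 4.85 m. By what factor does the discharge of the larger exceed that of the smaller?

1.31

Channel A: Flow area A = b·y = 6.4 × 7.78 = 49.79 m². Wetted perimeter P = b + 2y = 6.4 + 2×7.78 = 21.96 m. Hydraulic radius R = A/P = 49.79/21.96 = 2.267 m. Q_A = (1/0.018)·49.79·2.267^(2/3)·√0.004405 = 316.9 m³/s.
Channel B: With bottom width b = 5.04 m and side slope z = 0.55: A = (b + zy)y = (5.04 + 0.55×4.85)×4.85 = 37.38 m²; P = b + 2y√(1+z²) = 5.04 + 2×4.85×1.141 = 16.11 m. Hydraulic radius R = A/P = 37.38/16.11 = 2.32 m. Q_B = (1/0.018)·37.38·2.32^(2/3)·√0.004405 = 241.6 m³/s.
The larger discharge is 316.9 m³/s and the smaller is 241.6 m³/s; the ratio is 1.31.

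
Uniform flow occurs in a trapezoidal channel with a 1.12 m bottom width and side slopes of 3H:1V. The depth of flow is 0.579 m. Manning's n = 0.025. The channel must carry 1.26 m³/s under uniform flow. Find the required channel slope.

With bottom width b = 1.12 m and side slope z = 3: A = (b + zy)y = (1.12 + 3×0.579)×0.579 = 1.654 m²; P = b + 2y√(1+z²) = 1.12 + 2×0.579×3.162 = 4.782 m.
Hydraulic radius R = A/P = 1.654/4.782 = 0.3459 m.
From Manning's equation, S = [nQ / (1 A R^(2/3))]² = [0.025 × 1.26 / (1 × 1.654 × 0.3459^(2/3))]² = 0.00149.

S = 0.00149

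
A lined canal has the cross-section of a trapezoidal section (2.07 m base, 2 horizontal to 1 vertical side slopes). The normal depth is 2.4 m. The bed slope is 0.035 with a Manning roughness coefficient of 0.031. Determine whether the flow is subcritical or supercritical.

With bottom width b = 2.07 m and side slope z = 2: A = (b + zy)y = (2.07 + 2×2.4)×2.4 = 16.49 m²; P = b + 2y√(1+z²) = 2.07 + 2×2.4×2.236 = 12.8 m.
Hydraulic radius R = A/P = 16.49/12.8 = 1.288 m.
V = (1/n) R^(2/3) √S = (1/0.031) × 1.288^(2/3) × √0.035 = 7.143 m/s. Hydraulic depth D_h = A/T = 16.49/11.67 = 1.413 m.
Froude number Fr = V/√(g·D_h) = 7.143/√(9.81×1.413) = 1.92, which is greater than 1, so the flow is supercritical.

supercritical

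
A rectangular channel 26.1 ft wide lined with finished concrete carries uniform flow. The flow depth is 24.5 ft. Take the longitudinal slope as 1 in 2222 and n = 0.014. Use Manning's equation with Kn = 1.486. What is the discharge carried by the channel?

Q = 6000 ft³/s

Flow area A = b·y = 26.1 × 24.5 = 639.5 ft². Wetted perimeter P = b + 2y = 26.1 + 2×24.5 = 75.1 ft.
Hydraulic radius R = A/P = 639.5/75.1 = 8.515 ft.
Manning's equation: Q = (1.486/n) A R^(2/3) S^(1/2) = (1.486/0.014) × 639.5 × 8.515^(2/3) × 0.00045^(1/2) = 6000 ft³/s.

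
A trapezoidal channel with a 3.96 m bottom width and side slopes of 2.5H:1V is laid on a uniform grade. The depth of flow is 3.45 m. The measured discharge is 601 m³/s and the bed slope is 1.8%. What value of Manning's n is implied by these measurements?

n = 0.015

With bottom width b = 3.96 m and side slope z = 2.5: A = (b + zy)y = (3.96 + 2.5×3.45)×3.45 = 43.42 m²; P = b + 2y√(1+z²) = 3.96 + 2×3.45×2.693 = 22.54 m.
Hydraulic radius R = A/P = 43.42/22.54 = 1.926 m.
Rearranging Manning's equation: n = (1/Q) A R^(2/3) S^(1/2) = (1/601) × 43.42 × 1.926^(2/3) × √0.018 = 0.015.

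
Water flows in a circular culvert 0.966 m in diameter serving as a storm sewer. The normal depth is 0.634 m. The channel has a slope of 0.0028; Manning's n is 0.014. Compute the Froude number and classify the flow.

subcritical

For a circular section of diameter D = 0.966 m at depth y = 0.634 m, the central angle is θ = 2 arccos(1 − 2y/D) = 3.778 rad. Then A = (D²/8)(θ − sin θ) = 0.5099 m² and P = Dθ/2 = 1.825 m.
Hydraulic radius R = A/P = 0.5099/1.825 = 0.2795 m.
V = (1/n) R^(2/3) √S = (1/0.014) × 0.2795^(2/3) × √0.0028 = 1.616 m/s. Hydraulic depth D_h = A/T = 0.5099/0.9176 = 0.5557 m.
Froude number Fr = V/√(g·D_h) = 1.616/√(9.81×0.5557) = 0.692, which is less than 1, so the flow is subcritical.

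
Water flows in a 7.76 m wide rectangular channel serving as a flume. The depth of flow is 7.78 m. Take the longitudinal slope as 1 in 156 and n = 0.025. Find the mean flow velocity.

Flow area A = b·y = 7.76 × 7.78 = 60.37 m². Wetted perimeter P = b + 2y = 7.76 + 2×7.78 = 23.32 m.
Hydraulic radius R = A/P = 60.37/23.32 = 2.589 m.
From Manning's equation, V = (1/n) R^(2/3) S^(1/2) = (1/0.025) × 2.589^(2/3) × 0.00641^(1/2) = 6.04 m/s.

V = 6.04 m/s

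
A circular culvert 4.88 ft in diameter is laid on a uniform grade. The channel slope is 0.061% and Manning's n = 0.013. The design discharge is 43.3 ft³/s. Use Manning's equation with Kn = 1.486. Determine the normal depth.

Manning's equation rearranged: A R^(2/3) = nQ / (1.486·√S) = 0.013 × 43.3 / (1.486 × √0.00061) = 15.34.
At y = 2.39 ft: A R^(2/3) = 10.31 — too small.
At y = 3.9 ft: A R^(2/3) = 20.85 — too large.
At y = 3.06 ft: A R^(2/3) = 15.33 — close enough.

y_n = 3.06 ft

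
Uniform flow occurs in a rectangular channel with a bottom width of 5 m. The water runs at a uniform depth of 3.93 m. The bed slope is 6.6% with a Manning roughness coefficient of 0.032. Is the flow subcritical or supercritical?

supercritical

Flow area A = b·y = 5 × 3.93 = 19.65 m². Wetted perimeter P = b + 2y = 5 + 2×3.93 = 12.86 m.
Hydraulic radius R = A/P = 19.65/12.86 = 1.528 m.
V = (1/n) R^(2/3) √S = (1/0.032) × 1.528^(2/3) × √0.066 = 10.65 m/s. Hydraulic depth D_h = A/T = 19.65/5 = 3.93 m.
Froude number Fr = V/√(g·D_h) = 10.65/√(9.81×3.93) = 1.72, which is greater than 1, so the flow is supercritical.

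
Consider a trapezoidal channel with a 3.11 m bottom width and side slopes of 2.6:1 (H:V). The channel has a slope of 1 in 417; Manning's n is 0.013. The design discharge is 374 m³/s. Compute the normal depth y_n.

Manning's equation rearranged: A R^(2/3) = nQ / (1·√S) = 0.013 × 374 / (√0.002398) = 99.28.
Trying y = 3.35 m: A R^(2/3) = 58.99 — short.
Trying y = 4.7 m: A R^(2/3) = 131.3 — over.
Trying y = 4.18 m: A R^(2/3) = 99.23 — matches.

y_n = 4.18 m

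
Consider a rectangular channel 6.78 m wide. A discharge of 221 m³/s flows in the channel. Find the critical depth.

For a rectangular channel, critical depth y_c = (q²/g)^(1/3) where q = Q/b = 221/6.78 = 32.6 m²/s.
So y_c = (32.6²/9.81)^(1/3) = 4.77 m.

y_c = 4.77 m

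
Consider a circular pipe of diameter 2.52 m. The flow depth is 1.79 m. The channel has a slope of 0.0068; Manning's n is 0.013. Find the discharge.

For a circular section of diameter D = 2.52 m at depth y = 1.79 m, the central angle is θ = 2 arccos(1 − 2y/D) = 4.01 rad. Then A = (D²/8)(θ − sin θ) = 3.789 m² and P = Dθ/2 = 5.052 m.
Hydraulic radius R = A/P = 3.789/5.052 = 0.7499 m.
Manning's equation: Q = (1/n) A R^(2/3) S^(1/2) = (1/0.013) × 3.789 × 0.7499^(2/3) × 0.0068^(1/2) = 19.8 m³/s.

Q = 19.8 m³/s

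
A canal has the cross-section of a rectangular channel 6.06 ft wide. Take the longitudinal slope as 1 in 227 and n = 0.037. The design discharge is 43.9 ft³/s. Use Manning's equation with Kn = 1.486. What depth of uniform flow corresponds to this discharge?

y_n = 2.28 ft

Manning's equation rearranged: A R^(2/3) = nQ / (1.486·√S) = 0.037 × 43.9 / (1.486 × √0.004405) = 16.47.
Trying y = 1.9 ft: A R^(2/3) = 12.77 — too small.
Trying y = 2.28 ft: A R^(2/3) = 16.47 — ≈ 16.47.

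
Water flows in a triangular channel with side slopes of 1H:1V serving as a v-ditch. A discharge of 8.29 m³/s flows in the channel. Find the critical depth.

y_c = 1.7 m

At critical depth, Q² T / (g A³) = 1, i.e. A³/T = Q²/g = 8.29²/9.81 = 7.006.
Trying y = 1.93 m: A³/T = 13.39 — over.
Trying y = 1.47 m: A³/T = 3.432 — short.
Trying y = 1.7 m: A³/T = 7.099 — matches.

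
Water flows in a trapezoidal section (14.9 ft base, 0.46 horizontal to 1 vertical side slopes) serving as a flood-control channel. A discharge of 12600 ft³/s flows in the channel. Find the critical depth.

y_c = 22.2 ft

At critical depth, Q² T / (g A³) = 1, i.e. A³/T = Q²/g = 12600²/32.2 = 4930000.
At y = 18.9 ft: A³/T = 2746000 — low.
At y = 24.6 ft: A³/T = 7147000 — high.
At y = 22.2 ft: A³/T = 4905000 — ≈ 4930000.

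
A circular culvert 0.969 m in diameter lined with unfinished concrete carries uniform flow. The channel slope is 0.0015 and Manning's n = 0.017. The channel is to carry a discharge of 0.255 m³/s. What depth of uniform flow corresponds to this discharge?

Manning's equation rearranged: A R^(2/3) = nQ / (1·√S) = 0.017 × 0.255 / (√0.0015) = 0.1119.
At y = 0.322 m: A R^(2/3) = 0.0683 — short.
At y = 0.421 m: A R^(2/3) = 0.1121 — matches.

y_n = 0.421 m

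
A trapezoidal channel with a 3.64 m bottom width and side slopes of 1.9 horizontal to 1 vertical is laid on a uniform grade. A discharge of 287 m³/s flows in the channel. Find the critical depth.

y_c = 4.56 m

At critical depth, Q² T / (g A³) = 1, i.e. A³/T = Q²/g = 287²/9.81 = 8396.
Trying y = 3.62 m: A³/T = 3173 — too small.
Trying y = 5.57 m: A³/T = 20040 — too large.
Trying y = 4.56 m: A³/T = 8423 — matches.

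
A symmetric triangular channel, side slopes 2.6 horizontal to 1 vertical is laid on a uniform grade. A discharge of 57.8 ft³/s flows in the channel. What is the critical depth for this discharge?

At critical depth, Q² T / (g A³) = 1, i.e. A³/T = Q²/g = 57.8²/32.2 = 103.8.
Try y = 1.41 ft: A³/T = 18.84 — short.
Try y = 2.38 ft: A³/T = 258.1 — over.
Try y = 1.98 ft: A³/T = 102.9 — matches.

y_c = 1.98 ft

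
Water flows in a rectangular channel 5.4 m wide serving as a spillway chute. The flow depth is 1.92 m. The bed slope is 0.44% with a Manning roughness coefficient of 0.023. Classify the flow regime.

Flow area A = b·y = 5.4 × 1.92 = 10.37 m². Wetted perimeter P = b + 2y = 5.4 + 2×1.92 = 9.24 m.
Hydraulic radius R = A/P = 10.37/9.24 = 1.122 m.
V = (1/n) R^(2/3) √S = (1/0.023) × 1.122^(2/3) × √0.0044 = 3.114 m/s. Hydraulic depth D_h = A/T = 10.37/5.4 = 1.92 m.
Froude number Fr = V/√(g·D_h) = 3.114/√(9.81×1.92) = 0.718, which is less than 1, so the flow is subcritical.

subcritical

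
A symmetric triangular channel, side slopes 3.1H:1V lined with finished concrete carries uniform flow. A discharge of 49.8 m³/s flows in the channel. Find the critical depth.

y_c = 2.21 m

At critical depth, Q² T / (g A³) = 1, i.e. A³/T = Q²/g = 49.8²/9.81 = 252.8.
Trying y = 2.47 m: A³/T = 441.8 — too large.
Trying y = 1.69 m: A³/T = 66.24 — too small.
Trying y = 2.21 m: A³/T = 253.3 — ≈ 252.8.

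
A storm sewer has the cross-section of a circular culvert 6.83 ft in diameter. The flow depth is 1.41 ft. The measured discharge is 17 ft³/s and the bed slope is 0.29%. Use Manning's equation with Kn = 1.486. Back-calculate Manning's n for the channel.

n = 0.023

For a circular section of diameter D = 6.83 ft at depth y = 1.41 ft, the central angle is θ = 2 arccos(1 − 2y/D) = 1.887 rad. Then A = (D²/8)(θ − sin θ) = 5.458 ft² and P = Dθ/2 = 6.443 ft.
Hydraulic radius R = A/P = 5.458/6.443 = 0.8472 ft.
Rearranging Manning's equation: n = (1.486/Q) A R^(2/3) S^(1/2) = (1.486/17) × 5.458 × 0.8472^(2/3) × √0.0029 = 0.023.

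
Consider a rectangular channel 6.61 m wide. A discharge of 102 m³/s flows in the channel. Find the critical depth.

y_c = 2.9 m

For a rectangular channel, critical depth y_c = (q²/g)^(1/3) where q = Q/b = 102/6.61 = 15.43 m²/s.
So y_c = (15.43²/9.81)^(1/3) = 2.9 m.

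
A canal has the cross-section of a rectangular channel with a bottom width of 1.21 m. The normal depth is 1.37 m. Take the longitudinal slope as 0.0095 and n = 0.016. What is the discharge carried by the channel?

Flow area A = b·y = 1.21 × 1.37 = 1.658 m². Wetted perimeter P = b + 2y = 1.21 + 2×1.37 = 3.95 m.
Hydraulic radius R = A/P = 1.658/3.95 = 0.4197 m.
Manning's equation: Q = (1/n) A R^(2/3) S^(1/2) = (1/0.016) × 1.658 × 0.4197^(2/3) × 0.0095^(1/2) = 5.66 m³/s.

Q = 5.66 m³/s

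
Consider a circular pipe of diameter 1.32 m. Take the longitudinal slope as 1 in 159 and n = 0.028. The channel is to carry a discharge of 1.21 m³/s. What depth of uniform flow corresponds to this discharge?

y_n = 0.778 m

Manning's equation rearranged: A R^(2/3) = nQ / (1·√S) = 0.028 × 1.21 / (√0.006289) = 0.4272.
At y = 0.601 m: A R^(2/3) = 0.2779 — low.
At y = 0.895 m: A R^(2/3) = 0.5243 — high.
At y = 0.778 m: A R^(2/3) = 0.4271 — close enough.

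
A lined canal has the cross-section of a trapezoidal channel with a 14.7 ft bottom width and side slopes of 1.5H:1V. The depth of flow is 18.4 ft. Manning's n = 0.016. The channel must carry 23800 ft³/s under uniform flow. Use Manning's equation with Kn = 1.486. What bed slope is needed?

S = 0.00531

With bottom width b = 14.7 ft and side slope z = 1.5: A = (b + zy)y = (14.7 + 1.5×18.4)×18.4 = 778.3 ft²; P = b + 2y√(1+z²) = 14.7 + 2×18.4×1.803 = 81.04 ft.
Hydraulic radius R = A/P = 778.3/81.04 = 9.604 ft.
From Manning's equation, S = [nQ / (1.486 A R^(2/3))]² = [0.016 × 23800 / (1.486 × 778.3 × 9.604^(2/3))]² = 0.00531.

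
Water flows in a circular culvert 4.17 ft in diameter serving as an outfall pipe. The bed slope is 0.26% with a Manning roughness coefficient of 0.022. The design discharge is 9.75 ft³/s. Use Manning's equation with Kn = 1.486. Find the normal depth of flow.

y_n = 1.27 ft

Manning's equation rearranged: A R^(2/3) = nQ / (1.486·√S) = 0.022 × 9.75 / (1.486 × √0.0026) = 2.831.
Try y = 1.38 ft: A R^(2/3) = 3.32 — high.
Try y = 1.08 ft: A R^(2/3) = 2.063 — low.
Try y = 1.27 ft: A R^(2/3) = 2.831 — ≈ 2.831.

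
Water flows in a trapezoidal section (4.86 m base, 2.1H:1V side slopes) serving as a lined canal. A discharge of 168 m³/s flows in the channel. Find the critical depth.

At critical depth, Q² T / (g A³) = 1, i.e. A³/T = Q²/g = 168²/9.81 = 2877.
Trying y = 3.9 m: A³/T = 6207 — over.
Trying y = 3.23 m: A³/T = 2886 — ≈ 2877.

y_c = 3.23 m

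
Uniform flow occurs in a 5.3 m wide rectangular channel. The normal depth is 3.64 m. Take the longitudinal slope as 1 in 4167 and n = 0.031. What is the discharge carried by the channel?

Q = 12.8 m³/s

Flow area A = b·y = 5.3 × 3.64 = 19.29 m². Wetted perimeter P = b + 2y = 5.3 + 2×3.64 = 12.58 m.
Hydraulic radius R = A/P = 19.29/12.58 = 1.534 m.
Manning's equation: Q = (1/n) A R^(2/3) S^(1/2) = (1/0.031) × 19.29 × 1.534^(2/3) × 0.00024^(1/2) = 12.8 m³/s.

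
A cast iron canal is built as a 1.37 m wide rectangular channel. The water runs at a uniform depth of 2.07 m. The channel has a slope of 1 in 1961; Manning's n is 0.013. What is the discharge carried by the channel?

Q = 3.16 m³/s

Flow area A = b·y = 1.37 × 2.07 = 2.836 m². Wetted perimeter P = b + 2y = 1.37 + 2×2.07 = 5.51 m.
Hydraulic radius R = A/P = 2.836/5.51 = 0.5147 m.
Manning's equation: Q = (1/n) A R^(2/3) S^(1/2) = (1/0.013) × 2.836 × 0.5147^(2/3) × 0.0005099^(1/2) = 3.16 m³/s.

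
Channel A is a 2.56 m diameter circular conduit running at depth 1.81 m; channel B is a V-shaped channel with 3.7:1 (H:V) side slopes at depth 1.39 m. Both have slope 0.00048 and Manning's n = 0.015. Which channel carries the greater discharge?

Channel A: For a circular section of diameter D = 2.56 m at depth y = 1.81 m, the central angle is θ = 2 arccos(1 − 2y/D) = 3.995 rad. Then A = (D²/8)(θ − sin θ) = 3.891 m² and P = Dθ/2 = 5.114 m. Hydraulic radius R = A/P = 3.891/5.114 = 0.7607 m. Q_A = (1/0.015)·3.891·0.7607^(2/3)·√0.00048 = 4.736 m³/s.
Channel B: For a triangular section with side slope z = 3.7: A = zy² = 3.7×1.39² = 7.149 m²; P = 2y√(1+z²) = 2×1.39×3.833 = 10.66 m. Hydraulic radius R = A/P = 7.149/10.66 = 0.6709 m. Q_B = (1/0.015)·7.149·0.6709^(2/3)·√0.00048 = 8.002 m³/s.
Q_A = 4.736 m³/s vs Q_B = 8.002 m³/s, so channel B carries more.

channel B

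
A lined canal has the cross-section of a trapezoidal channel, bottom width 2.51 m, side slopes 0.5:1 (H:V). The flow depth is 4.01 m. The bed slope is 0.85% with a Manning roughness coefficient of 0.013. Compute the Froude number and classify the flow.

With bottom width b = 2.51 m and side slope z = 0.5: A = (b + zy)y = (2.51 + 0.5×4.01)×4.01 = 18.11 m²; P = b + 2y√(1+z²) = 2.51 + 2×4.01×1.118 = 11.48 m.
Hydraulic radius R = A/P = 18.11/11.48 = 1.578 m.
V = (1/n) R^(2/3) √S = (1/0.013) × 1.578^(2/3) × √0.0085 = 9.611 m/s. Hydraulic depth D_h = A/T = 18.11/6.52 = 2.777 m.
Froude number Fr = V/√(g·D_h) = 9.611/√(9.81×2.777) = 1.84, which is greater than 1, so the flow is supercritical.

supercritical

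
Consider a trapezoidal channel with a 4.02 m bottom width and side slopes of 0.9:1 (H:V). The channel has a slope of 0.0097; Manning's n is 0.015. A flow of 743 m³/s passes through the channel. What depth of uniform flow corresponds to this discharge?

y_n = 6.02 m

Manning's equation rearranged: A R^(2/3) = nQ / (1·√S) = 0.015 × 743 / (√0.0097) = 113.2.
Trying y = 5.03 m: A R^(2/3) = 78.11 — too small.
Trying y = 6.72 m: A R^(2/3) = 142.6 — too large.
Trying y = 6.02 m: A R^(2/3) = 113.1 — matches.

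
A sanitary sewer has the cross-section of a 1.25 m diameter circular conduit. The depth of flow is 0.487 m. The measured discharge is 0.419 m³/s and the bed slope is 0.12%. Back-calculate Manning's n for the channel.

For a circular section of diameter D = 1.25 m at depth y = 0.487 m, the central angle is θ = 2 arccos(1 − 2y/D) = 2.696 rad. Then A = (D²/8)(θ − sin θ) = 0.4425 m² and P = Dθ/2 = 1.685 m.
Hydraulic radius R = A/P = 0.4425/1.685 = 0.2626 m.
Rearranging Manning's equation: n = (1/Q) A R^(2/3) S^(1/2) = (1/0.419) × 0.4425 × 0.2626^(2/3) × √0.0012 = 0.015.

n = 0.015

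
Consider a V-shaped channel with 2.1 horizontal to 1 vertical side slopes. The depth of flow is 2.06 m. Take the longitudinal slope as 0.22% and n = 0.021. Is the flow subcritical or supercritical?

For a triangular section with side slope z = 2.1: A = zy² = 2.1×2.06² = 8.912 m²; P = 2y√(1+z²) = 2×2.06×2.326 = 9.583 m.
Hydraulic radius R = A/P = 8.912/9.583 = 0.9299 m.
V = (1/n) R^(2/3) √S = (1/0.021) × 0.9299^(2/3) × √0.0022 = 2.128 m/s. Hydraulic depth D_h = A/T = 8.912/8.652 = 1.03 m.
Froude number Fr = V/√(g·D_h) = 2.128/√(9.81×1.03) = 0.669, which is less than 1, so the flow is subcritical.

subcritical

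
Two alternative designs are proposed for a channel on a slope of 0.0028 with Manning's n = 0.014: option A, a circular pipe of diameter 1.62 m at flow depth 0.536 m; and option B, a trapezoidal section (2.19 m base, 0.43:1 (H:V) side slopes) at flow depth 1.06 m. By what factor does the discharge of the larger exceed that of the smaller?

7.68

Channel A: For a circular section of diameter D = 1.62 m at depth y = 0.536 m, the central angle is θ = 2 arccos(1 − 2y/D) = 2.451 rad. Then A = (D²/8)(θ − sin θ) = 0.5953 m² and P = Dθ/2 = 1.986 m. Hydraulic radius R = A/P = 0.5953/1.986 = 0.2998 m. Q_A = (1/0.014)·0.5953·0.2998^(2/3)·√0.0028 = 1.008 m³/s.
Channel B: With bottom width b = 2.19 m and side slope z = 0.43: A = (b + zy)y = (2.19 + 0.43×1.06)×1.06 = 2.805 m²; P = b + 2y√(1+z²) = 2.19 + 2×1.06×1.089 = 4.498 m. Hydraulic radius R = A/P = 2.805/4.498 = 0.6236 m. Q_B = (1/0.014)·2.805·0.6236^(2/3)·√0.0028 = 7.737 m³/s.
The larger discharge is 7.737 m³/s and the smaller is 1.008 m³/s; the ratio is 7.68.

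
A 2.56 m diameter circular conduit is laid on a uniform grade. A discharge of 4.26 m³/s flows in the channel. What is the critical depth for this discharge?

y_c = 0.917 m

At critical depth, Q² T / (g A³) = 1, i.e. A³/T = Q²/g = 4.26²/9.81 = 1.85.
Try y = 0.72 m: A³/T = 0.7268 — low.
Try y = 0.917 m: A³/T = 1.853 — ≈ 1.85.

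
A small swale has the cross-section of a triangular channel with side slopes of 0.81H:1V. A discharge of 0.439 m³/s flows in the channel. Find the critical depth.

At critical depth, Q² T / (g A³) = 1, i.e. A³/T = Q²/g = 0.439²/9.81 = 0.01965.
Trying y = 0.633 m: A³/T = 0.03334 — too large.
Trying y = 0.478 m: A³/T = 0.008186 — too small.
Trying y = 0.569 m: A³/T = 0.01957 — close enough.

y_c = 0.569 m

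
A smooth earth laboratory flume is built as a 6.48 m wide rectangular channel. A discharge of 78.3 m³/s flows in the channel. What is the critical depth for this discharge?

For a rectangular channel, critical depth y_c = (q²/g)^(1/3) where q = Q/b = 78.3/6.48 = 12.08 m²/s.
So y_c = (12.08²/9.81)^(1/3) = 2.46 m.

y_c = 2.46 m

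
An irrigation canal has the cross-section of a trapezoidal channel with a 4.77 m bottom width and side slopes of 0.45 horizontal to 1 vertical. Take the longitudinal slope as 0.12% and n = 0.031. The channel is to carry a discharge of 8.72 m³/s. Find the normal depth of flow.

Manning's equation rearranged: A R^(2/3) = nQ / (1·√S) = 0.031 × 8.72 / (√0.0012) = 7.803.
Try y = 1.05 m: A R^(2/3) = 4.657 — too small.
Try y = 1.45 m: A R^(2/3) = 7.805 — ≈ 7.803.

y_n = 1.45 m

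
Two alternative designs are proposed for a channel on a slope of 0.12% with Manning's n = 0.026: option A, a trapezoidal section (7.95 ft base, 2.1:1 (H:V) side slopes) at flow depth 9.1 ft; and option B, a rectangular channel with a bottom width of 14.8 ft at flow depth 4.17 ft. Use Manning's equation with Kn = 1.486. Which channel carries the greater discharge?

channel A

Channel A: With bottom width b = 7.95 ft and side slope z = 2.1: A = (b + zy)y = (7.95 + 2.1×9.1)×9.1 = 246.2 ft²; P = b + 2y√(1+z²) = 7.95 + 2×9.1×2.326 = 50.28 ft. Hydraulic radius R = A/P = 246.2/50.28 = 4.897 ft. Q_A = (1.486/0.026)·246.2·4.897^(2/3)·√0.0012 = 1406 ft³/s.
Channel B: Flow area A = b·y = 14.8 × 4.17 = 61.72 ft². Wetted perimeter P = b + 2y = 14.8 + 2×4.17 = 23.14 ft. Hydraulic radius R = A/P = 61.72/23.14 = 2.667 ft. Q_B = (1.486/0.026)·61.72·2.667^(2/3)·√0.0012 = 235 ft³/s.
Q_A = 1406 ft³/s vs Q_B = 235 ft³/s, so channel A carries more.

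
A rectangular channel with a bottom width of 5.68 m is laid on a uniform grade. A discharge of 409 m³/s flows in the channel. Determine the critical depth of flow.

For a rectangular channel, critical depth y_c = (q²/g)^(1/3) where q = Q/b = 409/5.68 = 72.01 m²/s.
So y_c = (72.01²/9.81)^(1/3) = 8.09 m.

y_c = 8.09 m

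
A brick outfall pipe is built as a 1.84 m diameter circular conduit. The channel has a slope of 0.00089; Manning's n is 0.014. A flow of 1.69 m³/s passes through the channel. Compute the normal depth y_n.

Manning's equation rearranged: A R^(2/3) = nQ / (1·√S) = 0.014 × 1.69 / (√0.00089) = 0.7931.
Try y = 0.815 m: A R^(2/3) = 0.6418 — short.
Try y = 1.12 m: A R^(2/3) = 1.088 — over.
Try y = 0.921 m: A R^(2/3) = 0.7937 — ≈ 0.7931.

y_n = 0.921 m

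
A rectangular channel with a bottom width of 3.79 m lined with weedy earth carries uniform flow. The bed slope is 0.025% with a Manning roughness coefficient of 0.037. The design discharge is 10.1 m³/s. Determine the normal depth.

Manning's equation rearranged: A R^(2/3) = nQ / (1·√S) = 0.037 × 10.1 / (√0.00025) = 23.63.
Trying y = 3.92 m: A R^(2/3) = 17.49 — short.
Trying y = 5.04 m: A R^(2/3) = 23.64 — ≈ 23.63.

y_n = 5.04 m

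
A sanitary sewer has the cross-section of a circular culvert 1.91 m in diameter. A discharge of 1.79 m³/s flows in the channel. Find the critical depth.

At critical depth, Q² T / (g A³) = 1, i.e. A³/T = Q²/g = 1.79²/9.81 = 0.3266.
Trying y = 0.534 m: A³/T = 0.1642 — short.
Trying y = 0.733 m: A³/T = 0.5586 — over.
Trying y = 0.638 m: A³/T = 0.3271 — close enough.

y_c = 0.638 m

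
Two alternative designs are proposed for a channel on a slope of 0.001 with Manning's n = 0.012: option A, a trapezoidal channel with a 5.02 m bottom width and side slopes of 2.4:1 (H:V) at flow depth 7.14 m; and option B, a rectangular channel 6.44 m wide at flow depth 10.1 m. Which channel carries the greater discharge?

channel A

Channel A: With bottom width b = 5.02 m and side slope z = 2.4: A = (b + zy)y = (5.02 + 2.4×7.14)×7.14 = 158.2 m²; P = b + 2y√(1+z²) = 5.02 + 2×7.14×2.6 = 42.15 m. Hydraulic radius R = A/P = 158.2/42.15 = 3.753 m. Q_A = (1/0.012)·158.2·3.753^(2/3)·√0.001 = 1007 m³/s.
Channel B: Flow area A = b·y = 6.44 × 10.1 = 65.04 m². Wetted perimeter P = b + 2y = 6.44 + 2×10.1 = 26.64 m. Hydraulic radius R = A/P = 65.04/26.64 = 2.442 m. Q_B = (1/0.012)·65.04·2.442^(2/3)·√0.001 = 310.8 m³/s.
Q_A = 1007 m³/s vs Q_B = 310.8 m³/s, so channel A carries more.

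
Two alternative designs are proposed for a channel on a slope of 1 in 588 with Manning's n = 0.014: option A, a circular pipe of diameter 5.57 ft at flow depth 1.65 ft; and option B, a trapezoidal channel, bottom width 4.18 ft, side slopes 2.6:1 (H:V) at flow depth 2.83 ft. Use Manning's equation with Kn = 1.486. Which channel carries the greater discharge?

channel B

Channel A: For a circular section of diameter D = 5.57 ft at depth y = 1.65 ft, the central angle is θ = 2 arccos(1 − 2y/D) = 2.302 rad. Then A = (D²/8)(θ − sin θ) = 6.041 ft² and P = Dθ/2 = 6.411 ft. Hydraulic radius R = A/P = 6.041/6.411 = 0.9423 ft. Q_A = (1.486/0.014)·6.041·0.9423^(2/3)·√0.001701 = 25.42 ft³/s.
Channel B: With bottom width b = 4.18 ft and side slope z = 2.6: A = (b + zy)y = (4.18 + 2.6×2.83)×2.83 = 32.65 ft²; P = b + 2y√(1+z²) = 4.18 + 2×2.83×2.786 = 19.95 ft. Hydraulic radius R = A/P = 32.65/19.95 = 1.637 ft. Q_B = (1.486/0.014)·32.65·1.637^(2/3)·√0.001701 = 198.5 ft³/s.
Q_A = 25.42 ft³/s vs Q_B = 198.5 ft³/s, so channel B carries more.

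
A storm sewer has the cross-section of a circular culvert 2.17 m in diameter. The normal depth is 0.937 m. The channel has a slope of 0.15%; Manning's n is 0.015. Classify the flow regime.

subcritical

For a circular section of diameter D = 2.17 m at depth y = 0.937 m, the central angle is θ = 2 arccos(1 − 2y/D) = 2.868 rad. Then A = (D²/8)(θ − sin θ) = 1.529 m² and P = Dθ/2 = 3.112 m.
Hydraulic radius R = A/P = 1.529/3.112 = 0.4914 m.
V = (1/n) R^(2/3) √S = (1/0.015) × 0.4914^(2/3) × √0.0015 = 1.608 m/s. Hydraulic depth D_h = A/T = 1.529/2.15 = 0.7113 m.
Froude number Fr = V/√(g·D_h) = 1.608/√(9.81×0.7113) = 0.609, which is less than 1, so the flow is subcritical.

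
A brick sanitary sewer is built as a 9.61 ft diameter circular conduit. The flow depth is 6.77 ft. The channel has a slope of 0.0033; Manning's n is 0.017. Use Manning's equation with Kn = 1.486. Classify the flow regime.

subcritical

For a circular section of diameter D = 9.61 ft at depth y = 6.77 ft, the central angle is θ = 2 arccos(1 − 2y/D) = 3.984 rad. Then A = (D²/8)(θ − sin θ) = 54.61 ft² and P = Dθ/2 = 19.14 ft.
Hydraulic radius R = A/P = 54.61/19.14 = 2.853 ft.
V = (1.486/n) R^(2/3) √S = (1.486/0.017) × 2.853^(2/3) × √0.0033 = 10.1 ft/s. Hydraulic depth D_h = A/T = 54.61/8.77 = 6.227 ft.
Froude number Fr = V/√(g·D_h) = 10.1/√(32.2×6.227) = 0.713, which is less than 1, so the flow is subcritical.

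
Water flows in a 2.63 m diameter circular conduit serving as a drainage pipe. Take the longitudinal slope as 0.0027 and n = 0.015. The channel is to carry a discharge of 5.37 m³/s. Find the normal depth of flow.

y_n = 1.12 m

Manning's equation rearranged: A R^(2/3) = nQ / (1·√S) = 0.015 × 5.37 / (√0.0027) = 1.55.
Try y = 0.84 m: A R^(2/3) = 0.9076 — short.
Try y = 1.43 m: A R^(2/3) = 2.361 — over.
Try y = 1.12 m: A R^(2/3) = 1.551 — matches.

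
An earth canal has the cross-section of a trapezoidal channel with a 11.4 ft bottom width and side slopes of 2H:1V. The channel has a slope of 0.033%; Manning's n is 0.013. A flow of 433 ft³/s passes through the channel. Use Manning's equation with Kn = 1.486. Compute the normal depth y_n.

y_n = 4.75 ft

Manning's equation rearranged: A R^(2/3) = nQ / (1.486·√S) = 0.013 × 433 / (1.486 × √0.00033) = 208.5.
Try y = 6.01 ft: A R^(2/3) = 335.3 — over.
Try y = 3.64 ft: A R^(2/3) = 123.8 — short.
Try y = 4.75 ft: A R^(2/3) = 208.4 — close enough.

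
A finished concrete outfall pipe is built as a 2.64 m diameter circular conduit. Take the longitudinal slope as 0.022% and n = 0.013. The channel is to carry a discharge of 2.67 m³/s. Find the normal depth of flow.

Manning's equation rearranged: A R^(2/3) = nQ / (1·√S) = 0.013 × 2.67 / (√0.00022) = 2.34.
At y = 1.72 m: A R^(2/3) = 3.149 — too large.
At y = 1.26 m: A R^(2/3) = 1.916 — too small.
At y = 1.42 m: A R^(2/3) = 2.344 — ≈ 2.34.

y_n = 1.42 m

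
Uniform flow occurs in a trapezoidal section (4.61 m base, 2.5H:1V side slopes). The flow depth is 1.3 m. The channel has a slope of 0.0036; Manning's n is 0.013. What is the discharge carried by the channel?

Q = 43.3 m³/s

With bottom width b = 4.61 m and side slope z = 2.5: A = (b + zy)y = (4.61 + 2.5×1.3)×1.3 = 10.22 m²; P = b + 2y√(1+z²) = 4.61 + 2×1.3×2.693 = 11.61 m.
Hydraulic radius R = A/P = 10.22/11.61 = 0.88 m.
Manning's equation: Q = (1/n) A R^(2/3) S^(1/2) = (1/0.013) × 10.22 × 0.88^(2/3) × 0.0036^(1/2) = 43.3 m³/s.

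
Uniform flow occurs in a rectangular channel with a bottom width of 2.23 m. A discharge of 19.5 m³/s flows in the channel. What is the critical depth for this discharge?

y_c = 1.98 m

For a rectangular channel, critical depth y_c = (q²/g)^(1/3) where q = Q/b = 19.5/2.23 = 8.744 m²/s.
So y_c = (8.744²/9.81)^(1/3) = 1.98 m.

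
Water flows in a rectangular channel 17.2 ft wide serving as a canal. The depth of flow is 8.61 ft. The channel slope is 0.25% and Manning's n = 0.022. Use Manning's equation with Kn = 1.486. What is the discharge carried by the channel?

Q = 1320 ft³/s

Flow area A = b·y = 17.2 × 8.61 = 148.1 ft². Wetted perimeter P = b + 2y = 17.2 + 2×8.61 = 34.42 ft.
Hydraulic radius R = A/P = 148.1/34.42 = 4.302 ft.
Manning's equation: Q = (1.486/n) A R^(2/3) S^(1/2) = (1.486/0.022) × 148.1 × 4.302^(2/3) × 0.0025^(1/2) = 1320 ft³/s.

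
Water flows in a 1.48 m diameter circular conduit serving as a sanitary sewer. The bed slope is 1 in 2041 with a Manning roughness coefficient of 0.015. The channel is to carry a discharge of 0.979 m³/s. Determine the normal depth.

Manning's equation rearranged: A R^(2/3) = nQ / (1·√S) = 0.015 × 0.979 / (√0.00049) = 0.6634.
Try y = 1.18 m: A R^(2/3) = 0.8638 — high.
Try y = 0.853 m: A R^(2/3) = 0.5596 — low.
Try y = 0.955 m: A R^(2/3) = 0.6637 — ≈ 0.6634.

y_n = 0.955 m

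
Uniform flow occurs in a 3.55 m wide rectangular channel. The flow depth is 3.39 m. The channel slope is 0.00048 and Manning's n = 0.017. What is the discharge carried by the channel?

Flow area A = b·y = 3.55 × 3.39 = 12.03 m². Wetted perimeter P = b + 2y = 3.55 + 2×3.39 = 10.33 m.
Hydraulic radius R = A/P = 12.03/10.33 = 1.165 m.
Manning's equation: Q = (1/n) A R^(2/3) S^(1/2) = (1/0.017) × 12.03 × 1.165^(2/3) × 0.00048^(1/2) = 17.2 m³/s.

Q = 17.2 m³/s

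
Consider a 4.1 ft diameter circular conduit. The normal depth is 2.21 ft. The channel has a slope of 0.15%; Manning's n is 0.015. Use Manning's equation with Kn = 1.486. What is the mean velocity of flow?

V = 4.02 ft/s

For a circular section of diameter D = 4.1 ft at depth y = 2.21 ft, the central angle is θ = 2 arccos(1 − 2y/D) = 3.298 rad. Then A = (D²/8)(θ − sin θ) = 7.257 ft² and P = Dθ/2 = 6.761 ft.
Hydraulic radius R = A/P = 7.257/6.761 = 1.073 ft.
From Manning's equation, V = (1.486/n) R^(2/3) S^(1/2) = (1.486/0.015) × 1.073^(2/3) × 0.0015^(1/2) = 4.02 ft/s.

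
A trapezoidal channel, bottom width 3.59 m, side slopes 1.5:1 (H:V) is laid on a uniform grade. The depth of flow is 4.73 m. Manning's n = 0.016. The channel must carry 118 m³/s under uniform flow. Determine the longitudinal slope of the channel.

S = 0.000423

With bottom width b = 3.59 m and side slope z = 1.5: A = (b + zy)y = (3.59 + 1.5×4.73)×4.73 = 50.54 m²; P = b + 2y√(1+z²) = 3.59 + 2×4.73×1.803 = 20.64 m.
Hydraulic radius R = A/P = 50.54/20.64 = 2.448 m.
From Manning's equation, S = [nQ / (1 A R^(2/3))]² = [0.016 × 118 / (1 × 50.54 × 2.448^(2/3))]² = 0.000423.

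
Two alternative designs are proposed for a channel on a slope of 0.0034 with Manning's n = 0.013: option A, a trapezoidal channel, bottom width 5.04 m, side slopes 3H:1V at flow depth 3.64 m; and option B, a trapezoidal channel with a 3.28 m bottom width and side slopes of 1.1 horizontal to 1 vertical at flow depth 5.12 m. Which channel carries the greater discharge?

Channel A: With bottom width b = 5.04 m and side slope z = 3: A = (b + zy)y = (5.04 + 3×3.64)×3.64 = 58.09 m²; P = b + 2y√(1+z²) = 5.04 + 2×3.64×3.162 = 28.06 m. Hydraulic radius R = A/P = 58.09/28.06 = 2.07 m. Q_A = (1/0.013)·58.09·2.07^(2/3)·√0.0034 = 423.3 m³/s.
Channel B: With bottom width b = 3.28 m and side slope z = 1.1: A = (b + zy)y = (3.28 + 1.1×5.12)×5.12 = 45.63 m²; P = b + 2y√(1+z²) = 3.28 + 2×5.12×1.487 = 18.5 m. Hydraulic radius R = A/P = 45.63/18.5 = 2.466 m. Q_B = (1/0.013)·45.63·2.466^(2/3)·√0.0034 = 373.6 m³/s.
Q_A = 423.3 m³/s vs Q_B = 373.6 m³/s, so channel A carries more.

channel A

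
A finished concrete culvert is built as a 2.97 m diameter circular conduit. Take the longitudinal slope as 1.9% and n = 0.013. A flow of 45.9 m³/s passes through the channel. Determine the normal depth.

y_n = 1.94 m

Manning's equation rearranged: A R^(2/3) = nQ / (1·√S) = 0.013 × 45.9 / (√0.019) = 4.329.
At y = 2.45 m: A R^(2/3) = 5.713 — high.
At y = 1.37 m: A R^(2/3) = 2.472 — low.
At y = 1.94 m: A R^(2/3) = 4.327 — ≈ 4.329.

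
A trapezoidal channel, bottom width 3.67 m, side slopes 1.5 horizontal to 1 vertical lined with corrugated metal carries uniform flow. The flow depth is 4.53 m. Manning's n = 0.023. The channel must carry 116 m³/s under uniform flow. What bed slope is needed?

With bottom width b = 3.67 m and side slope z = 1.5: A = (b + zy)y = (3.67 + 1.5×4.53)×4.53 = 47.41 m²; P = b + 2y√(1+z²) = 3.67 + 2×4.53×1.803 = 20 m.
Hydraulic radius R = A/P = 47.41/20 = 2.37 m.
From Manning's equation, S = [nQ / (1 A R^(2/3))]² = [0.023 × 116 / (1 × 47.41 × 2.37^(2/3))]² = 0.001.

S = 0.001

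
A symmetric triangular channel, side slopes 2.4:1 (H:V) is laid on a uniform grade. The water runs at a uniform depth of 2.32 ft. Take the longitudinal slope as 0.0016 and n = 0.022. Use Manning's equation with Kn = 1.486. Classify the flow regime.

For a triangular section with side slope z = 2.4: A = zy² = 2.4×2.32² = 12.92 ft²; P = 2y√(1+z²) = 2×2.32×2.6 = 12.06 ft.
Hydraulic radius R = A/P = 12.92/12.06 = 1.071 ft.
V = (1.486/n) R^(2/3) √S = (1.486/0.022) × 1.071^(2/3) × √0.0016 = 2.828 ft/s. Hydraulic depth D_h = A/T = 12.92/11.14 = 1.16 ft.
Froude number Fr = V/√(g·D_h) = 2.828/√(32.2×1.16) = 0.463, which is less than 1, so the flow is subcritical.

subcritical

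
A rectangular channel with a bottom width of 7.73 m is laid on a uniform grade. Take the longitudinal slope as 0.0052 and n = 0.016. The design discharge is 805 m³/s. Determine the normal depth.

Manning's equation rearranged: A R^(2/3) = nQ / (1·√S) = 0.016 × 805 / (√0.0052) = 178.6.
Try y = 8.44 m: A R^(2/3) = 125 — low.
Try y = 12.9 m: A R^(2/3) = 206.2 — high.
Try y = 11.4 m: A R^(2/3) = 178.6 — ≈ 178.6.

y_n = 11.4 m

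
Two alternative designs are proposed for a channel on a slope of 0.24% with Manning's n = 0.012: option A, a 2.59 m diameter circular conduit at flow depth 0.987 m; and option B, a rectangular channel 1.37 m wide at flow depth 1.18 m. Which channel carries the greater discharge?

Channel A: For a circular section of diameter D = 2.59 m at depth y = 0.987 m, the central angle is θ = 2 arccos(1 − 2y/D) = 2.661 rad. Then A = (D²/8)(θ − sin θ) = 1.844 m² and P = Dθ/2 = 3.446 m. Hydraulic radius R = A/P = 1.844/3.446 = 0.5351 m. Q_A = (1/0.012)·1.844·0.5351^(2/3)·√0.0024 = 4.962 m³/s.
Channel B: Flow area A = b·y = 1.37 × 1.18 = 1.617 m². Wetted perimeter P = b + 2y = 1.37 + 2×1.18 = 3.73 m. Hydraulic radius R = A/P = 1.617/3.73 = 0.4334 m. Q_B = (1/0.012)·1.617·0.4334^(2/3)·√0.0024 = 3.78 m³/s.
Q_A = 4.962 m³/s vs Q_B = 3.78 m³/s, so channel A carries more.

channel A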